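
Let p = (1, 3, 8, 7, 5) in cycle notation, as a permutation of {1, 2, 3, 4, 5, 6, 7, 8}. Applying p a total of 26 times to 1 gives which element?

1 lies in the 5-cycle (1, 3, 8, 7, 5).
Powers repeat with period 5 on this cycle, and 26 mod 5 = 1, so p^26(1) = p^1(1).
Stepping 1 place around the cycle: 1 → 3.

3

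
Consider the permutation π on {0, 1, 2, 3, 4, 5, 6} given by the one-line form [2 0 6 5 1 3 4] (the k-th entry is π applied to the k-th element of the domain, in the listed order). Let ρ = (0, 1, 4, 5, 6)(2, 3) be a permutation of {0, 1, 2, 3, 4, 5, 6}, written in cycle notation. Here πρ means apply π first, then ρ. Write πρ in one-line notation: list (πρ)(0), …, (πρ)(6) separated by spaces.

(πρ)(x) = ρ(π(x)). Computing each image: ρ(π(0)) = ρ(2) = 3, ρ(π(1)) = ρ(0) = 1, ρ(π(2)) = ρ(6) = 0, ρ(π(3)) = ρ(5) = 6, ρ(π(4)) = ρ(1) = 4, ρ(π(5)) = ρ(3) = 2, ρ(π(6)) = ρ(4) = 5.
Hence πρ = [3 1 0 6 4 2 5].

3 1 0 6 4 2 5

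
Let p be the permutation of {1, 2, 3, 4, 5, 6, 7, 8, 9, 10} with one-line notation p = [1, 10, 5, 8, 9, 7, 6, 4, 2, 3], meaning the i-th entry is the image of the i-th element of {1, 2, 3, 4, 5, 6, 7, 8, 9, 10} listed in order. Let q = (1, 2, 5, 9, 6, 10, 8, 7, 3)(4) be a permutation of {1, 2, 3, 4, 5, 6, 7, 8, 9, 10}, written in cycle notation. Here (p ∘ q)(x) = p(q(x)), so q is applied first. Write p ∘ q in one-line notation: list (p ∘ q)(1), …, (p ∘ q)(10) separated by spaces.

(p ∘ q)(x) = p(q(x)). Computing each image: p(q(1)) = p(2) = 10, p(q(2)) = p(5) = 9, p(q(3)) = p(1) = 1, p(q(4)) = p(4) = 8, p(q(5)) = p(9) = 2, p(q(6)) = p(10) = 3, p(q(7)) = p(3) = 5, p(q(8)) = p(7) = 6, p(q(9)) = p(6) = 7, p(q(10)) = p(8) = 4.
Hence p ∘ q = [10 9 1 8 2 3 5 6 7 4].

10 9 1 8 2 3 5 6 7 4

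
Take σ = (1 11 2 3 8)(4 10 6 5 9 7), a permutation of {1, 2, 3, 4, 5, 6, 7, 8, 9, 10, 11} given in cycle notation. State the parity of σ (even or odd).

The cycle lengths are 6, 5.
A cycle is odd iff its length is even; σ has 1 even-length cycle, so sgn(σ) = (−1)^1 and σ is odd.

odd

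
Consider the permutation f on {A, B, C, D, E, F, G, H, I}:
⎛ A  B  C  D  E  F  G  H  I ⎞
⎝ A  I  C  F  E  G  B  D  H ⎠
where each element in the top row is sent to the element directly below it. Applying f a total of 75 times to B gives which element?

Tracing B → I → … returns to B after 6 steps, so B lies in a 6-cycle (B, I, H, D, F, G).
On a 6-cycle, f^6 is the identity, so f^75 = f^3 there (75 ≡ 3 mod 6).
Stepping 3 places around the cycle: B → I → H → D.

D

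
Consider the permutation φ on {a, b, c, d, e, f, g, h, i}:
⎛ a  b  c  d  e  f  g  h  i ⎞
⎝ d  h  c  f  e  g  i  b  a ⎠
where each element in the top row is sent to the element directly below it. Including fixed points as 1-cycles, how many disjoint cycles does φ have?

4

The cycle decomposition is (a, d, f, g, i)(b, h)(c)(e), which has 4 cycles (counting 1-cycles).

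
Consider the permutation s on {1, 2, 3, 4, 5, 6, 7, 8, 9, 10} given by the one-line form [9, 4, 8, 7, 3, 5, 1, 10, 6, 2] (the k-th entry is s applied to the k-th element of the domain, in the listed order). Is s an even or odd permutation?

In disjoint-cycle form the cycle lengths are 10.
A cycle is odd iff its length is even; s has 1 even-length cycle, so sgn(s) = (−1)^1 and s is odd.

odd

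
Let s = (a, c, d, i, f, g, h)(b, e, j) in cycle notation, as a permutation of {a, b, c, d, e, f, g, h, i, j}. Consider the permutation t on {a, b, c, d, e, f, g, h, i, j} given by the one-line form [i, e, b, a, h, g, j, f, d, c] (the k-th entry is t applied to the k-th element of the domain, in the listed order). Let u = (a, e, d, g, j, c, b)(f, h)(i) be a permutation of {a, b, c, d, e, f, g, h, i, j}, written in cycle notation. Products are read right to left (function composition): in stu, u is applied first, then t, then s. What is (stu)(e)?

c

(stu)(e) = s(t(u(e))). u(e) = d, then t(d) = a, then s(a) = c, so the result is c.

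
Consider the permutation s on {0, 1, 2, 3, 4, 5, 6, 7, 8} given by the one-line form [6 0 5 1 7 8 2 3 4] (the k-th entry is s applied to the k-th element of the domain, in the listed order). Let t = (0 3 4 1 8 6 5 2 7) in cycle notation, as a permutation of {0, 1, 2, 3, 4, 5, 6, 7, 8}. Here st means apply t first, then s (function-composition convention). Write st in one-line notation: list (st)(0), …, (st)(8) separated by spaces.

1 4 3 7 0 5 8 6 2

For each element, apply t then s: 0 → 3 → 1; 1 → 8 → 4; 2 → 7 → 3; 3 → 4 → 7; 4 → 1 → 0; 5 → 2 → 5; 6 → 5 → 8; 7 → 0 → 6; 8 → 6 → 2.
Collecting the images, st = [1 4 3 7 0 5 8 6 2].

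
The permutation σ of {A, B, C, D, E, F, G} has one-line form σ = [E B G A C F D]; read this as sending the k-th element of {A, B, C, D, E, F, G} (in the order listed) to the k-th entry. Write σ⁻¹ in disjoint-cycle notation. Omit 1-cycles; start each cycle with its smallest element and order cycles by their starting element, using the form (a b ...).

The cycle decomposition of σ is (A E C G D).
The inverse reverses every cycle; in canonical form, σ⁻¹ = (A D G C E).

(A D G C E)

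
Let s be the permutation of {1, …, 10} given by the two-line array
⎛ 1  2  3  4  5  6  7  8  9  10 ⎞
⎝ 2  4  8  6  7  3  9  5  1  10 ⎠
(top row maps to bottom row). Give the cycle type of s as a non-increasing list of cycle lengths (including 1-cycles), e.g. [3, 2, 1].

The disjoint cycles are (1, 2, 4, 6, 3, 8, 5, 7, 9)(10), with lengths 9, 1 in non-increasing order.

[9, 1]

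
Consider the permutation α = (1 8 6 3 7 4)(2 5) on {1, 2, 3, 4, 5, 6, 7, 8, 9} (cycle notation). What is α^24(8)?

8 lies in the 6-cycle (1 8 6 3 7 4).
On a 6-cycle, α^6 is the identity, so α^24 = α^0 there (24 ≡ 0 mod 6).
So α^24(8) = 8.

8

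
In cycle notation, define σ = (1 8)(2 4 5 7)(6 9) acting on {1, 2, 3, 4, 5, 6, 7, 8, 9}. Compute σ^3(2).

2 lies in the 4-cycle (2 4 5 7).
Advancing 3 steps from 2: 2 → 4 → 5 → 7.

7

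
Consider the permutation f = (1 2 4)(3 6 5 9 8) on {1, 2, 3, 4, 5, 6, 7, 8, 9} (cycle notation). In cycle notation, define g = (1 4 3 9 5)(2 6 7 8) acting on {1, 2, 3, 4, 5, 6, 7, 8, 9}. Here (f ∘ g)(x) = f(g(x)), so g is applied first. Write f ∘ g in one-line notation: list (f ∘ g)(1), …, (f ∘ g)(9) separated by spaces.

1 5 8 6 2 7 3 4 9

(f ∘ g)(x) = f(g(x)). Computing each image: f(g(1)) = f(4) = 1, f(g(2)) = f(6) = 5, f(g(3)) = f(9) = 8, f(g(4)) = f(3) = 6, f(g(5)) = f(1) = 2, f(g(6)) = f(7) = 7, f(g(7)) = f(8) = 3, f(g(8)) = f(2) = 4, f(g(9)) = f(5) = 9.
Hence f ∘ g = [1 5 8 6 2 7 3 4 9].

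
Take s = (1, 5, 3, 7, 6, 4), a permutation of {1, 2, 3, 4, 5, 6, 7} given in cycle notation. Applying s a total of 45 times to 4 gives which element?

3

4 lies in the 6-cycle (1, 5, 3, 7, 6, 4).
Since the cycle has length 6, s^45 acts on it the same as s^3 (45 mod 6 = 3).
Stepping 3 places around the cycle: 4 → 1 → 5 → 3.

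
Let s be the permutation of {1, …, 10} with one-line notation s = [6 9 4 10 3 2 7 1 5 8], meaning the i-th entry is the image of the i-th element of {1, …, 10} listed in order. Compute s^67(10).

Tracing 10 → 8 → … returns to 10 after 9 steps, so 10 lies in a 9-cycle (1 6 2 9 5 3 4 10 8).
Powers repeat with period 9 on this cycle, and 67 mod 9 = 4, so s^67(10) = s^4(10).
Advancing 4 steps from 10: 10 → 8 → 1 → 6 → 2.

2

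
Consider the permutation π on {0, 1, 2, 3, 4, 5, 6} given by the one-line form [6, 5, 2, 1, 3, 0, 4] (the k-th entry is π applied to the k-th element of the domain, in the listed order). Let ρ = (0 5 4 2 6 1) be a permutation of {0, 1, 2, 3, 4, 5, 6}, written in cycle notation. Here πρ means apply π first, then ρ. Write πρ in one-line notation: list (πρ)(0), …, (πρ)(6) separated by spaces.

Chase each element through π then ρ: 0 → 6 → 1; 1 → 5 → 4; 2 → 2 → 6; 3 → 1 → 0; 4 → 3 → 3; 5 → 0 → 5; 6 → 4 → 2.
So πρ in one-line form is 1 4 6 0 3 5 2.

1 4 6 0 3 5 2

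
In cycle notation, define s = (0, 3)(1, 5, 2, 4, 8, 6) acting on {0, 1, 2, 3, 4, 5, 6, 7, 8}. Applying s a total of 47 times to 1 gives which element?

1 lies in the 6-cycle (1, 5, 2, 4, 8, 6).
On a 6-cycle, s^6 is the identity, so s^47 = s^5 there (47 ≡ 5 mod 6).
Stepping 5 places around the cycle: 1 → 5 → 2 → 4 → 8 → 6.

6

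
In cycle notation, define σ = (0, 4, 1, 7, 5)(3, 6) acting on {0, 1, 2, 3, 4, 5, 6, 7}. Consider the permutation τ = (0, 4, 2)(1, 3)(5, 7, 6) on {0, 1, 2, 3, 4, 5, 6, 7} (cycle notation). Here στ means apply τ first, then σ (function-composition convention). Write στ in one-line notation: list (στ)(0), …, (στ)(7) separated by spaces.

1 6 4 7 2 5 0 3

(στ)(x) = σ(τ(x)). Computing each image: σ(τ(0)) = σ(4) = 1, σ(τ(1)) = σ(3) = 6, σ(τ(2)) = σ(0) = 4, σ(τ(3)) = σ(1) = 7, σ(τ(4)) = σ(2) = 2, σ(τ(5)) = σ(7) = 5, σ(τ(6)) = σ(5) = 0, σ(τ(7)) = σ(6) = 3.
Hence στ = [1 6 4 7 2 5 0 3].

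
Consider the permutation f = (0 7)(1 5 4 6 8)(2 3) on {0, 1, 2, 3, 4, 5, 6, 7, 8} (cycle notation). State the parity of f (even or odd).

The cycle lengths are 5, 2, 2.
A cycle of length ℓ contributes ℓ−1 transpositions, so f is a product of 4 + 1 + 1 = 6 transpositions — even.

even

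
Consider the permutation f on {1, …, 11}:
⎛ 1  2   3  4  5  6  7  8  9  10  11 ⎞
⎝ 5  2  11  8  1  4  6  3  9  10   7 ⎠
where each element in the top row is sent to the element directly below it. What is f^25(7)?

Tracing 7 → 6 → … returns to 7 after 6 steps, so 7 lies in a 6-cycle (3, 11, 7, 6, 4, 8).
Since the cycle has length 6, f^25 acts on it the same as f^1 (25 mod 6 = 1).
Advancing 1 step from 7: 7 → 6.

6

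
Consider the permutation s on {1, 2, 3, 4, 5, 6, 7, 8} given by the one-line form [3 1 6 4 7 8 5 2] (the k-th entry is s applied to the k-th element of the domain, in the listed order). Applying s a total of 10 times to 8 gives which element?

Tracing 8 → 2 → … returns to 8 after 5 steps, so 8 lies in a 5-cycle (1 3 6 8 2).
Since the cycle has length 5, s^10 acts on it the same as s^0 (10 mod 5 = 0).
So s^10(8) = 8.

8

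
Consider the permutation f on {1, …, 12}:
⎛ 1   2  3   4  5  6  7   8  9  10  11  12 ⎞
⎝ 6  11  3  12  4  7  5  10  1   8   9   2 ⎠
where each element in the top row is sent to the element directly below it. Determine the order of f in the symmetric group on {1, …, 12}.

18

The disjoint-cycle form of f has cycle lengths 9, 2, 1.
The order of f is the least common multiple of its cycle lengths: lcm(9, 2) = 18.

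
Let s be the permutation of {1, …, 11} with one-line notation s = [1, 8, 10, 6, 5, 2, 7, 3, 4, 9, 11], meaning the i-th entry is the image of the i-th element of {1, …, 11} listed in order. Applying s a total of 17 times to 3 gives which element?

4

Tracing 3 → 10 → … returns to 3 after 7 steps, so 3 lies in a 7-cycle (2 8 3 10 9 4 6).
Powers repeat with period 7 on this cycle, and 17 mod 7 = 3, so s^17(3) = s^3(3).
Advancing 3 steps from 3: 3 → 10 → 9 → 4.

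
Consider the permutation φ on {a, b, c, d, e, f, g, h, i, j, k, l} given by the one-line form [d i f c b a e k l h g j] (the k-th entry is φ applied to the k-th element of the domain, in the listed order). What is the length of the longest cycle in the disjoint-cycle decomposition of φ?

8

Decomposing into disjoint cycles gives (a d c f)(b i l j h k g e); the longest has length 8.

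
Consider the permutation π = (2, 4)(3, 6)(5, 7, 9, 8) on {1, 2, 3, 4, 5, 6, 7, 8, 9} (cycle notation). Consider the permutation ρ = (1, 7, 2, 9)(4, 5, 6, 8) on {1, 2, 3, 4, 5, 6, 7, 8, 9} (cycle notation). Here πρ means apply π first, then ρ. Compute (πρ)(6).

3

π(6) = 3, then ρ(3) = 3; composing gives (πρ)(6) = 3.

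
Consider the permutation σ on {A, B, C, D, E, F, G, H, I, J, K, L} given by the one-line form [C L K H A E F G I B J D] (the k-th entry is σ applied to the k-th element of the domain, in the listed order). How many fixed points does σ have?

The fixed points (elements with σ(x) = x) are {I}, so there is 1.

1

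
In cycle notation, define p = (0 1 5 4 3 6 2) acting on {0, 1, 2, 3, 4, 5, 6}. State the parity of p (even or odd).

The cycle lengths are 7.
A cycle is odd iff its length is even; p has 0 even-length cycles, so sgn(p) = (−1)^0 and p is even.

even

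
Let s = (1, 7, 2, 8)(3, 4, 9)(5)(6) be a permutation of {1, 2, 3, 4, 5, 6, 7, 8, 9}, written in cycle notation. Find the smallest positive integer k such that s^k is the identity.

The disjoint cycles have lengths 4, 3, 1, 1.
The order of s is the least common multiple of its cycle lengths: lcm(4, 3) = 12.

12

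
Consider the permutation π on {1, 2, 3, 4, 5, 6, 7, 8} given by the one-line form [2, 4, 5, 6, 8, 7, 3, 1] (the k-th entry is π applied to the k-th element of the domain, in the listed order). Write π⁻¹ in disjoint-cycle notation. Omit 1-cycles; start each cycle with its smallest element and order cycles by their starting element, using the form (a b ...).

The cycle decomposition of π is (1 2 4 6 7 3 5 8).
Reversing each cycle (and rotating so the smallest element leads) gives π⁻¹ = (1 8 5 3 7 6 4 2).

(1 8 5 3 7 6 4 2)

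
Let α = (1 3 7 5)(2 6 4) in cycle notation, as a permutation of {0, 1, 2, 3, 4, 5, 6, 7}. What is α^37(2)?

6

2 lies in the 3-cycle (2 6 4).
Powers repeat with period 3 on this cycle, and 37 mod 3 = 1, so α^37(2) = α^1(2).
Advancing 1 step from 2: 2 → 6.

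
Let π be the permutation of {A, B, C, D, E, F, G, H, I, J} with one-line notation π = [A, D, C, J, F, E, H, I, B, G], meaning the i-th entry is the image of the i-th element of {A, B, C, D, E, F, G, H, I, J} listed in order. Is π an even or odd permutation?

even

In disjoint-cycle form the cycle lengths are 6, 2, 1, 1.
A cycle is odd iff its length is even; π has 2 even-length cycles, so sgn(π) = (−1)^2 and π is even.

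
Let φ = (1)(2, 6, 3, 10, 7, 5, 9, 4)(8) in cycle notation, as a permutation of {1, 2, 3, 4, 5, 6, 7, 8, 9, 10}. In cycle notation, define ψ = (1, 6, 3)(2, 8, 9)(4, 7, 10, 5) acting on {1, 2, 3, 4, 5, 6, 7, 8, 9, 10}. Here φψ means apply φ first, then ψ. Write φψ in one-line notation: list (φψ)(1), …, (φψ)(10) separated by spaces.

Chase each element through φ then ψ: 1 → 1 → 6; 2 → 6 → 3; 3 → 10 → 5; 4 → 2 → 8; 5 → 9 → 2; 6 → 3 → 1; 7 → 5 → 4; 8 → 8 → 9; 9 → 4 → 7; 10 → 7 → 10.
Collecting the images, φψ = [6 3 5 8 2 1 4 9 7 10].

6 3 5 8 2 1 4 9 7 10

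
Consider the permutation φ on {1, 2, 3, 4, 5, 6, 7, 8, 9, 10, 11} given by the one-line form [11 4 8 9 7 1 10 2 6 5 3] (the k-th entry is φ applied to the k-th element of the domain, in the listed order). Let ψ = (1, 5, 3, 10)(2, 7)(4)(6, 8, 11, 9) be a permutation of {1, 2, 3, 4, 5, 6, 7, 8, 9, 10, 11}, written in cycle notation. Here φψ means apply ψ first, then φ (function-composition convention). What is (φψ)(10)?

First apply ψ: ψ(10) = 1, then φ(1) = 11. Thus (φψ)(10) = 11.

11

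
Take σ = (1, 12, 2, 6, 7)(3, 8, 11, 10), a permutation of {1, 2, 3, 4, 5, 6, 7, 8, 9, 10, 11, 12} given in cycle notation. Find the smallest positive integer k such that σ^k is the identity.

20

The cycle type of σ is (5, 4, 1, 1, 1).
Since disjoint cycles commute, ord(σ) = lcm(5, 4) = 20.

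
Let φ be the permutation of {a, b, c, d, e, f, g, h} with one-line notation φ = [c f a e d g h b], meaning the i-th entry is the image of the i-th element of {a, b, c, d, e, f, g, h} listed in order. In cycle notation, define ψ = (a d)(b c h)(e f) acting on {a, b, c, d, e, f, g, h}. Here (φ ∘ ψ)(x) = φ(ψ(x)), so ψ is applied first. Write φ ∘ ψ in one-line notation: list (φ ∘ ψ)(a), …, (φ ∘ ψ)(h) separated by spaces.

Chase each element through ψ then φ: a → d → e; b → c → a; c → h → b; d → a → c; e → f → g; f → e → d; g → g → h; h → b → f.
Collecting the images, φ ∘ ψ = [e a b c g d h f].

e a b c g d h f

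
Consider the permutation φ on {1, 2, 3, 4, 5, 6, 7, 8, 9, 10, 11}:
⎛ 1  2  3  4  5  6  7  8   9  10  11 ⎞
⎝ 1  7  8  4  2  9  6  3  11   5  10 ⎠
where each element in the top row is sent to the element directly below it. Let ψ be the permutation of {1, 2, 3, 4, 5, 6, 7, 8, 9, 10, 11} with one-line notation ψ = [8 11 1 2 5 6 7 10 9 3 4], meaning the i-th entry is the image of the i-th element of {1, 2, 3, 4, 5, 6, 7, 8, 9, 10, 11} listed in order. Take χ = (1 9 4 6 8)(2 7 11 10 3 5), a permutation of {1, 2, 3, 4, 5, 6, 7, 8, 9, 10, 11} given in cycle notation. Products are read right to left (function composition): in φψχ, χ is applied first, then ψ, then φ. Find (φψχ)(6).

5

(φψχ)(6) = φ(ψ(χ(6))). χ(6) = 8, then ψ(8) = 10, then φ(10) = 5, so the result is 5.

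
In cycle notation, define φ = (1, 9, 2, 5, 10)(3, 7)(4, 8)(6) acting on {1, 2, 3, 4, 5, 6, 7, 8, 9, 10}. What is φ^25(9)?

9 lies in the 5-cycle (1, 9, 2, 5, 10).
Since the cycle has length 5, φ^25 acts on it the same as φ^0 (25 mod 5 = 0).
So φ^25(9) = 9.

9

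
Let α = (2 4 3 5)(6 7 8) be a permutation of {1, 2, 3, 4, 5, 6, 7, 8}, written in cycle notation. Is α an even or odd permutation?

odd

The cycle lengths are 4, 3, 1.
A cycle is odd iff its length is even; α has 1 even-length cycle, so sgn(α) = (−1)^1 and α is odd.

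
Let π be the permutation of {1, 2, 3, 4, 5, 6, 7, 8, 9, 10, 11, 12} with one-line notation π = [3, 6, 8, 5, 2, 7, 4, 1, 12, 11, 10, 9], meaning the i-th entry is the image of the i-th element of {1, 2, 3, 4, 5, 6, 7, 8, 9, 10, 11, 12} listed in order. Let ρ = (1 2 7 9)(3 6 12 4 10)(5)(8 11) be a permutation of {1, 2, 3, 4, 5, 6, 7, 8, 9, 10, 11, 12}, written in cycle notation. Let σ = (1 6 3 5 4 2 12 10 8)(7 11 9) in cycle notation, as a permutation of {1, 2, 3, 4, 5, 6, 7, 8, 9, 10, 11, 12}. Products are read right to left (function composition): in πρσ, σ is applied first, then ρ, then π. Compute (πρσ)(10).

Chase 10: σ(10) = 8; ρ(8) = 11; π(11) = 10. Hence (πρσ)(10) = 10.

10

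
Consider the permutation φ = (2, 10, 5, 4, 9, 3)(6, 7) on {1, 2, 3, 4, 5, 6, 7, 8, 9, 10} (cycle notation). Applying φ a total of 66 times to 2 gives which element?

2

2 lies in the 6-cycle (2, 10, 5, 4, 9, 3).
On a 6-cycle, φ^6 is the identity, so φ^66 = φ^0 there (66 ≡ 0 mod 6).
So φ^66(2) = 2.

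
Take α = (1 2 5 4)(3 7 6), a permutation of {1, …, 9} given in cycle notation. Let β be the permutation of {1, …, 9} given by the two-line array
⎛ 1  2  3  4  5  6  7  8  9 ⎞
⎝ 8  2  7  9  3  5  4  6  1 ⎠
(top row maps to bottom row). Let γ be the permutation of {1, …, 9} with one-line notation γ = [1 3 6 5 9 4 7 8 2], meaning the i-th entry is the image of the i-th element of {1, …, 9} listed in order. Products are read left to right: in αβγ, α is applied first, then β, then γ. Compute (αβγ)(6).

7

(αβγ)(6) = γ(β(α(6))). α(6) = 3, then β(3) = 7, then γ(7) = 7, so the result is 7.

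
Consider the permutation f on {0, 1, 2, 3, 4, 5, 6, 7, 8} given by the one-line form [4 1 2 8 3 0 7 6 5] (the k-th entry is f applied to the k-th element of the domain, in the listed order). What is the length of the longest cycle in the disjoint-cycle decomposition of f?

5

Decomposing into disjoint cycles gives (0, 4, 3, 8, 5)(6, 7); the longest has length 5.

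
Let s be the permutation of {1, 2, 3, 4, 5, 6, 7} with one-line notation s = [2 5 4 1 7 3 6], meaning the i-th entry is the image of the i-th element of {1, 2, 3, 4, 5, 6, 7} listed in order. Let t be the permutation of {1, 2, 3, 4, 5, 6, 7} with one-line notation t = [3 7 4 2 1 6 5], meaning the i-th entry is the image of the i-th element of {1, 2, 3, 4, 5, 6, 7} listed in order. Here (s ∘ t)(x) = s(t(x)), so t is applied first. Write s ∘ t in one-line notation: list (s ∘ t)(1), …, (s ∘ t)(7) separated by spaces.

For each element, apply t then s: 1 → 3 → 4; 2 → 7 → 6; 3 → 4 → 1; 4 → 2 → 5; 5 → 1 → 2; 6 → 6 → 3; 7 → 5 → 7.
So s ∘ t in one-line form is 4 6 1 5 2 3 7.

4 6 1 5 2 3 7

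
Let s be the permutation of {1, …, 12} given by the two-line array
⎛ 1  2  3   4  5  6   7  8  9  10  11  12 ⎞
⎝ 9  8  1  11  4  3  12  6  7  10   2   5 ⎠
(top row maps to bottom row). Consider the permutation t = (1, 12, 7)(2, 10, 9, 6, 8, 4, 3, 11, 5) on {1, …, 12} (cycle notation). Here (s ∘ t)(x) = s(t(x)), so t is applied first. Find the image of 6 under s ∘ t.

6

First apply t: t(6) = 8, then s(8) = 6. Thus (s ∘ t)(6) = 6.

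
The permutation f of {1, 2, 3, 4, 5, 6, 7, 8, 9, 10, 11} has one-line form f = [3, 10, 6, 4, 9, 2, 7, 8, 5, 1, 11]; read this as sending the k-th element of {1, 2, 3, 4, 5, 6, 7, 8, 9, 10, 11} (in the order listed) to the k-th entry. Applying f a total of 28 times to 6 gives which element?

1

Tracing 6 → 2 → … returns to 6 after 5 steps, so 6 lies in a 5-cycle (1 3 6 2 10).
On a 5-cycle, f^5 is the identity, so f^28 = f^3 there (28 ≡ 3 mod 5).
Stepping 3 places around the cycle: 6 → 2 → 10 → 1.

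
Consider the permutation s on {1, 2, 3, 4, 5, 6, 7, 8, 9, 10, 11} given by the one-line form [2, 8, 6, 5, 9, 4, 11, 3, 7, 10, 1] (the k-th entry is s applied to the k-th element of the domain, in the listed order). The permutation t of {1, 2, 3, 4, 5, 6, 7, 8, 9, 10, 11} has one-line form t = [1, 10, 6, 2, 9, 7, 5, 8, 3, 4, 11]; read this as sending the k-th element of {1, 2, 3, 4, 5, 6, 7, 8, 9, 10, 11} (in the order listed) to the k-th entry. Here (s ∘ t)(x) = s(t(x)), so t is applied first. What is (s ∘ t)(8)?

3

(s ∘ t)(8) = s(t(8)). t(8) = 8, then s(8) = 3. So (s ∘ t)(8) = 3.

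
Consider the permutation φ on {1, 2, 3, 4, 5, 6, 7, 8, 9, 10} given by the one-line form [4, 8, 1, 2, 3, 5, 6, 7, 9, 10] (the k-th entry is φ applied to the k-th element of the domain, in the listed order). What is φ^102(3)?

Tracing 3 → 1 → … returns to 3 after 8 steps, so 3 lies in an 8-cycle (1, 4, 2, 8, 7, 6, 5, 3).
On an 8-cycle, φ^8 is the identity, so φ^102 = φ^6 there (102 ≡ 6 mod 8).
Advancing 6 steps from 3: 3 → 1 → 4 → 2 → 8 → 7 → 6.

6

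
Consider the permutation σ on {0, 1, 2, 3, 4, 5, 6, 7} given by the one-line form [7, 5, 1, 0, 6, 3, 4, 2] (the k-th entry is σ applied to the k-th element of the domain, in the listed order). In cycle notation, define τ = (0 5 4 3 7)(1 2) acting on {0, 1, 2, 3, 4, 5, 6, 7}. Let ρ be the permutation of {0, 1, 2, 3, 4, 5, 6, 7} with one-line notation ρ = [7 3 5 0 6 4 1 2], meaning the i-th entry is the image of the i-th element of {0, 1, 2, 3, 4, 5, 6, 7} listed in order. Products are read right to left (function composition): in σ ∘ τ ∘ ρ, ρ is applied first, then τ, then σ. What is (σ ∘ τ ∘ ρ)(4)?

Chase 4: ρ(4) = 6; τ(6) = 6; σ(6) = 4. Hence (σ ∘ τ ∘ ρ)(4) = 4.

4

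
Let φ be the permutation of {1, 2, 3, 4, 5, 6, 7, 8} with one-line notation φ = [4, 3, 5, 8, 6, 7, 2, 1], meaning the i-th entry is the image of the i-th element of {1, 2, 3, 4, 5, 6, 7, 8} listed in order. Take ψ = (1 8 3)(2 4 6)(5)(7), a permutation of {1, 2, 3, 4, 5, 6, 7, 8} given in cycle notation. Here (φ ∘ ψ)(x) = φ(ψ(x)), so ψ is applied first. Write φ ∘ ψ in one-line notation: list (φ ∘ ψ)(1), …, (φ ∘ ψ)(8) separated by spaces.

1 8 4 7 6 3 2 5

(φ ∘ ψ)(x) = φ(ψ(x)). Computing each image: φ(ψ(1)) = φ(8) = 1, φ(ψ(2)) = φ(4) = 8, φ(ψ(3)) = φ(1) = 4, φ(ψ(4)) = φ(6) = 7, φ(ψ(5)) = φ(5) = 6, φ(ψ(6)) = φ(2) = 3, φ(ψ(7)) = φ(7) = 2, φ(ψ(8)) = φ(3) = 5.
Hence φ ∘ ψ = [1 8 4 7 6 3 2 5].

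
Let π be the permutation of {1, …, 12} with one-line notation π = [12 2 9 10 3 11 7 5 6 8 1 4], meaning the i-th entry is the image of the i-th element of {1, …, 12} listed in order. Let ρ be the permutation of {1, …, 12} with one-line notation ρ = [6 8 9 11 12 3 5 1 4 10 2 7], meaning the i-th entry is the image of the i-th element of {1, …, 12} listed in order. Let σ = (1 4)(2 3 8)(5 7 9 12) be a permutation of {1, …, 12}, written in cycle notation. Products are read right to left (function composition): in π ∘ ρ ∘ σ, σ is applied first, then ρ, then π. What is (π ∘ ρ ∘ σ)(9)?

7

(π ∘ ρ ∘ σ)(9) = π(ρ(σ(9))). σ(9) = 12, then ρ(12) = 7, then π(7) = 7, so the result is 7.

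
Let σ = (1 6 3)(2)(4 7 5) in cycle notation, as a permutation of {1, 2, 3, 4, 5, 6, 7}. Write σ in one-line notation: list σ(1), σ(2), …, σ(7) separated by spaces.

Reading each image from the cycles: 1→6, 2→2, 3→1, 4→7, 5→4, 6→3, 7→5.
So the one-line form is 6 2 1 7 4 3 5.

6 2 1 7 4 3 5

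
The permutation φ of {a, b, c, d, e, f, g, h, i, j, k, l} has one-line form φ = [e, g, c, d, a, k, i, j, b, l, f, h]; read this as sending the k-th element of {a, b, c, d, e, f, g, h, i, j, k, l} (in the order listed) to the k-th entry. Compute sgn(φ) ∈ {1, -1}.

1

In disjoint-cycle form the cycle lengths are 3, 3, 2, 2, 1, 1.
A cycle is odd iff its length is even; φ has 2 even-length cycles, so sgn(φ) = (−1)^2 and φ is even.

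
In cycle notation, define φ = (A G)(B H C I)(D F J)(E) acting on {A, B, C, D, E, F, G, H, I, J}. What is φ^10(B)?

B lies in the 4-cycle (B H C I).
On a 4-cycle, φ^4 is the identity, so φ^10 = φ^2 there (10 ≡ 2 mod 4).
Stepping 2 places around the cycle: B → H → C.

C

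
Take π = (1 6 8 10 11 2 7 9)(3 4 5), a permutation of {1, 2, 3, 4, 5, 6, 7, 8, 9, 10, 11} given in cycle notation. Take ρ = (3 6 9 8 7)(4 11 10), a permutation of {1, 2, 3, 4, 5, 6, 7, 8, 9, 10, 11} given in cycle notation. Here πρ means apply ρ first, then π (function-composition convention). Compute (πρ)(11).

11

(πρ)(11) = π(ρ(11)). ρ(11) = 10, then π(10) = 11. So (πρ)(11) = 11.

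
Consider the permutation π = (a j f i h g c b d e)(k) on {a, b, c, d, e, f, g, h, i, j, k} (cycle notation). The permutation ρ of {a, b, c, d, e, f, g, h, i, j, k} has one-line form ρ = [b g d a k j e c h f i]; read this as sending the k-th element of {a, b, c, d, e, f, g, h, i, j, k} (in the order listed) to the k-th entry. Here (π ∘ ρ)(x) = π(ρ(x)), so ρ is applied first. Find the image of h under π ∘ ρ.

b

ρ(h) = c, then π(c) = b; composing gives (π ∘ ρ)(h) = b.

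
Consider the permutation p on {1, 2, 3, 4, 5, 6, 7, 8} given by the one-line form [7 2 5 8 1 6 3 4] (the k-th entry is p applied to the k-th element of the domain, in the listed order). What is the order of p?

Decomposing into disjoint cycles gives cycle lengths 4, 2, 1, 1.
Since disjoint cycles commute, ord(p) = lcm(4, 2) = 4.

4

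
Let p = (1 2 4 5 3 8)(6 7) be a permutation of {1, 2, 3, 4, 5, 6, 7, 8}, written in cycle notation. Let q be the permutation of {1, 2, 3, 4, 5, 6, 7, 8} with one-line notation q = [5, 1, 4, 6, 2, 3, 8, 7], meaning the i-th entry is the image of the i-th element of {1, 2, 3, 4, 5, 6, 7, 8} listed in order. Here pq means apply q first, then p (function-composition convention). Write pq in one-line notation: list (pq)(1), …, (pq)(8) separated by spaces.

(pq)(x) = p(q(x)). Computing each image: p(q(1)) = p(5) = 3, p(q(2)) = p(1) = 2, p(q(3)) = p(4) = 5, p(q(4)) = p(6) = 7, p(q(5)) = p(2) = 4, p(q(6)) = p(3) = 8, p(q(7)) = p(8) = 1, p(q(8)) = p(7) = 6.
Hence pq = [3 2 5 7 4 8 1 6].

3 2 5 7 4 8 1 6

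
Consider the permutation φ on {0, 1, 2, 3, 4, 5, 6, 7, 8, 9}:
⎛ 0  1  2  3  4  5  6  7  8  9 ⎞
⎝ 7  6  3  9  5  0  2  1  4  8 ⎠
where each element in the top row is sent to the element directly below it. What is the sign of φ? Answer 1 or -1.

-1

In disjoint-cycle form the cycle lengths are 10.
A cycle is odd iff its length is even; φ has 1 even-length cycle, so sgn(φ) = (−1)^1 and φ is odd.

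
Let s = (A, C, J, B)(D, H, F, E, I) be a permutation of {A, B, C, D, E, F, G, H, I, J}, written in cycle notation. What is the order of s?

20

The disjoint cycles have lengths 5, 4, 1.
The order is lcm(5, 4) = 20.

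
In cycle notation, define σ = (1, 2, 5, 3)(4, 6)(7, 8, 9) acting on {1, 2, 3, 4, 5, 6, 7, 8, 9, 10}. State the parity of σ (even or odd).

The cycle lengths are 4, 3, 2, 1.
A cycle is odd iff its length is even; σ has 2 even-length cycles, so sgn(σ) = (−1)^2 and σ is even.

even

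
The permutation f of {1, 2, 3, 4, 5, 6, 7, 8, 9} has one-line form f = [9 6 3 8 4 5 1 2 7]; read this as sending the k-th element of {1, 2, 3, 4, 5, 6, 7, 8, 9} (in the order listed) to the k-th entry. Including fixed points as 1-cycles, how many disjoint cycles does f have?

3

The cycle decomposition is (1 9 7)(2 6 5 4 8)(3), which has 3 cycles (counting 1-cycles).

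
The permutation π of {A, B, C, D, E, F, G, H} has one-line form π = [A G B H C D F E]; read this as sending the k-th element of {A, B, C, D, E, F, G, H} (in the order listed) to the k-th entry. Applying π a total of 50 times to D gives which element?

Tracing D → H → … returns to D after 7 steps, so D lies in a 7-cycle (B, G, F, D, H, E, C).
Powers repeat with period 7 on this cycle, and 50 mod 7 = 1, so π^50(D) = π^1(D).
Stepping 1 place around the cycle: D → H.

H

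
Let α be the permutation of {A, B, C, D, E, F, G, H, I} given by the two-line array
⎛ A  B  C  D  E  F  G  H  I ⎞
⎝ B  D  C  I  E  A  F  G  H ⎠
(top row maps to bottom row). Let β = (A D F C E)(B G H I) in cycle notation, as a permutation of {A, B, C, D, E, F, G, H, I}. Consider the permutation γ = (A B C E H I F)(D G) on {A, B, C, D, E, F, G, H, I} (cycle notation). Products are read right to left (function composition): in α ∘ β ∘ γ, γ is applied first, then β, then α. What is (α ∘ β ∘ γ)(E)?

H

Chase E: γ(E) = H; β(H) = I; α(I) = H. Hence (α ∘ β ∘ γ)(E) = H.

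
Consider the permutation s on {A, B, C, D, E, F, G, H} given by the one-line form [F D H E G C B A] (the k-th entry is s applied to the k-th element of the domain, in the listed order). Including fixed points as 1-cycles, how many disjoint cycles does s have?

The cycle decomposition is (A F C H)(B D E G), which has 2 cycles (counting 1-cycles).

2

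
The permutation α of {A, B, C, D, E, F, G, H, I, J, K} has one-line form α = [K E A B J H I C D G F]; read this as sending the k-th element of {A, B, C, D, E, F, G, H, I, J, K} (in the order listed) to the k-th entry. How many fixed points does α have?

No element satisfies α(x) = x, so there are 0 fixed points.

0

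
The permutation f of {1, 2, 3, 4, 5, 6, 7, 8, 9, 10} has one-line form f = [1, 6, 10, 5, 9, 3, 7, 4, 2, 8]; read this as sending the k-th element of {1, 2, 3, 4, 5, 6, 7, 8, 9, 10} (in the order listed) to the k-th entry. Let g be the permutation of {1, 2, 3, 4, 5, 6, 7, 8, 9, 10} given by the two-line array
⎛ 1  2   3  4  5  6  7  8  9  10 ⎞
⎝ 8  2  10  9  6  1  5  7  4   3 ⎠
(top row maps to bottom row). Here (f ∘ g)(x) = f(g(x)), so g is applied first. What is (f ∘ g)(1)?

4

First apply g: g(1) = 8, then f(8) = 4. Thus (f ∘ g)(1) = 4.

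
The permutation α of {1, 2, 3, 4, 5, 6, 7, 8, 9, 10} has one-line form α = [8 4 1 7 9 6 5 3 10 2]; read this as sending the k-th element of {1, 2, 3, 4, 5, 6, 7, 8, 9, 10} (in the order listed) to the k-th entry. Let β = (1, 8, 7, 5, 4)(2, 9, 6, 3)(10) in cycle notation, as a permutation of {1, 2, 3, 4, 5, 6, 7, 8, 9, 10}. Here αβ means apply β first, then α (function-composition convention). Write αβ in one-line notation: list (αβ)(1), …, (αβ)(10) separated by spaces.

For each element, apply β then α: 1 → 8 → 3; 2 → 9 → 10; 3 → 2 → 4; 4 → 1 → 8; 5 → 4 → 7; 6 → 3 → 1; 7 → 5 → 9; 8 → 7 → 5; 9 → 6 → 6; 10 → 10 → 2.
So αβ in one-line form is 3 10 4 8 7 1 9 5 6 2.

3 10 4 8 7 1 9 5 6 2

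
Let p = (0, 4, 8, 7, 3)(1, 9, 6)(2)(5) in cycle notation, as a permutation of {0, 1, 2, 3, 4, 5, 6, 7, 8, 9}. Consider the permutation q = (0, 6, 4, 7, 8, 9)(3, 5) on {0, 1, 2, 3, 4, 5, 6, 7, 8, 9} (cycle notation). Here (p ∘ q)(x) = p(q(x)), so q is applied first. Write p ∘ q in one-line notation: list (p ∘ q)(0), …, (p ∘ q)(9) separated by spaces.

1 9 2 5 3 0 8 7 6 4

(p ∘ q)(x) = p(q(x)). Computing each image: p(q(0)) = p(6) = 1, p(q(1)) = p(1) = 9, p(q(2)) = p(2) = 2, p(q(3)) = p(5) = 5, p(q(4)) = p(7) = 3, p(q(5)) = p(3) = 0, p(q(6)) = p(4) = 8, p(q(7)) = p(8) = 7, p(q(8)) = p(9) = 6, p(q(9)) = p(0) = 4.
Hence p ∘ q = [1 9 2 5 3 0 8 7 6 4].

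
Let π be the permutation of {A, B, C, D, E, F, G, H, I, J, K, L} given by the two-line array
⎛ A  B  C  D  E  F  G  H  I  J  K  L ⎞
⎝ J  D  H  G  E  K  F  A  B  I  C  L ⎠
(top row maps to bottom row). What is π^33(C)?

J

Tracing C → H → … returns to C after 10 steps, so C lies in a 10-cycle (A, J, I, B, D, G, F, K, C, H).
Powers repeat with period 10 on this cycle, and 33 mod 10 = 3, so π^33(C) = π^3(C).
Stepping 3 places around the cycle: C → H → A → J.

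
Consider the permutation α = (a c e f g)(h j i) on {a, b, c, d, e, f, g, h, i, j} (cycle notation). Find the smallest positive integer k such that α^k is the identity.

15

The cycle type of α is (5, 3, 1, 1).
The order is lcm(5, 3) = 15.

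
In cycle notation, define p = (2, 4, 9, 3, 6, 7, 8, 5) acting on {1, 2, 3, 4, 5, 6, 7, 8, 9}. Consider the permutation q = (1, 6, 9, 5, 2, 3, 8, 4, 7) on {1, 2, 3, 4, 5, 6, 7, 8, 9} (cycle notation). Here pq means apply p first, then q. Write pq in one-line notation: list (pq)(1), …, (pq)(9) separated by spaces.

(pq)(x) = q(p(x)). Computing each image: q(p(1)) = q(1) = 6, q(p(2)) = q(4) = 7, q(p(3)) = q(6) = 9, q(p(4)) = q(9) = 5, q(p(5)) = q(2) = 3, q(p(6)) = q(7) = 1, q(p(7)) = q(8) = 4, q(p(8)) = q(5) = 2, q(p(9)) = q(3) = 8.
Hence pq = [6 7 9 5 3 1 4 2 8].

6 7 9 5 3 1 4 2 8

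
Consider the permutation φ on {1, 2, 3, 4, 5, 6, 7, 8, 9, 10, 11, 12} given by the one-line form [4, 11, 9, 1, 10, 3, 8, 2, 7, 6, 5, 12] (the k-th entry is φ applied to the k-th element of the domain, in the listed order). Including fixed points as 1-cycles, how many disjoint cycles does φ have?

The cycle decomposition is (1 4)(2 11 5 10 6 3 9 7 8)(12), which has 3 cycles (counting 1-cycles).

3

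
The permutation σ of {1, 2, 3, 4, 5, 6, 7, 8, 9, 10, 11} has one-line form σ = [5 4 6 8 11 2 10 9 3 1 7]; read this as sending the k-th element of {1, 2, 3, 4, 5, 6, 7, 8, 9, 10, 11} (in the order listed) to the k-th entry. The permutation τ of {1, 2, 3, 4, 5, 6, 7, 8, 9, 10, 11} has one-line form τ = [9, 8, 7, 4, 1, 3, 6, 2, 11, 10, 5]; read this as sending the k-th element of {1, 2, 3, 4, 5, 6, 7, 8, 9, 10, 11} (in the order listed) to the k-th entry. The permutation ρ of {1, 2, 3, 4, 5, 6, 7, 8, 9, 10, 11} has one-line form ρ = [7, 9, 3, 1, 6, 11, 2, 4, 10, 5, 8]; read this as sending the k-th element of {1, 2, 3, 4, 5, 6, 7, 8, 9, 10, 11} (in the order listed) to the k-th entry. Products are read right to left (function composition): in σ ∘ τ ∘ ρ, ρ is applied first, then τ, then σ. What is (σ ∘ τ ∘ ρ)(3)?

10

(σ ∘ τ ∘ ρ)(3) = σ(τ(ρ(3))). ρ(3) = 3, then τ(3) = 7, then σ(7) = 10, so the result is 10.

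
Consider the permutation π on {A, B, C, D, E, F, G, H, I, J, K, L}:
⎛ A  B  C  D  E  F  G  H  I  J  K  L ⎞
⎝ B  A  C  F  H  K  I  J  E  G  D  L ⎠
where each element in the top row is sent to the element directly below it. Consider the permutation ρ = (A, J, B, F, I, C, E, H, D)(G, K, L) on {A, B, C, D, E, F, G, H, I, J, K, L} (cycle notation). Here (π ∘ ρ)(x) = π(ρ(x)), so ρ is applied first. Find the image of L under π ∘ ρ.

First apply ρ: ρ(L) = G, then π(G) = I. Thus (π ∘ ρ)(L) = I.

I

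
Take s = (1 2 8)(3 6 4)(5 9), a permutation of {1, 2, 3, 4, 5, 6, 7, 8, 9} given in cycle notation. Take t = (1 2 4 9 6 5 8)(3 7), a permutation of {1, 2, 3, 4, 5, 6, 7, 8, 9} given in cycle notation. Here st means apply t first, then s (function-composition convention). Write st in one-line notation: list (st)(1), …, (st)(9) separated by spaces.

8 3 7 5 1 9 6 2 4

(st)(x) = s(t(x)). Computing each image: s(t(1)) = s(2) = 8, s(t(2)) = s(4) = 3, s(t(3)) = s(7) = 7, s(t(4)) = s(9) = 5, s(t(5)) = s(8) = 1, s(t(6)) = s(5) = 9, s(t(7)) = s(3) = 6, s(t(8)) = s(1) = 2, s(t(9)) = s(6) = 4.
Hence st = [8 3 7 5 1 9 6 2 4].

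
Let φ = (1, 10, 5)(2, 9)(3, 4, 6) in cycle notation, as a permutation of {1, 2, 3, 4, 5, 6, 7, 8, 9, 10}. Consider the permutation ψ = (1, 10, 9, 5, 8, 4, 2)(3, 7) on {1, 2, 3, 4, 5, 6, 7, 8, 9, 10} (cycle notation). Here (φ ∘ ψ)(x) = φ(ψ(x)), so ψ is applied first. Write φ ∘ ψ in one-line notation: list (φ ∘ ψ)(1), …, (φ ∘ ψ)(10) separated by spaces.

5 10 7 9 8 3 4 6 1 2

(φ ∘ ψ)(x) = φ(ψ(x)). Computing each image: φ(ψ(1)) = φ(10) = 5, φ(ψ(2)) = φ(1) = 10, φ(ψ(3)) = φ(7) = 7, φ(ψ(4)) = φ(2) = 9, φ(ψ(5)) = φ(8) = 8, φ(ψ(6)) = φ(6) = 3, φ(ψ(7)) = φ(3) = 4, φ(ψ(8)) = φ(4) = 6, φ(ψ(9)) = φ(5) = 1, φ(ψ(10)) = φ(9) = 2.
Hence φ ∘ ψ = [5 10 7 9 8 3 4 6 1 2].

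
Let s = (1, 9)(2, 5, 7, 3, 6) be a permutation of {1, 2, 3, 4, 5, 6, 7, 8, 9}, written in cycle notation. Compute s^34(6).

3

6 lies in the 5-cycle (2, 5, 7, 3, 6).
On a 5-cycle, s^5 is the identity, so s^34 = s^4 there (34 ≡ 4 mod 5).
Stepping 4 places around the cycle: 6 → 2 → 5 → 7 → 3.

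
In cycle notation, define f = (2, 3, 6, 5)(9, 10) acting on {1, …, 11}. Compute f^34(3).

5

3 lies in the 4-cycle (2, 3, 6, 5).
Since the cycle has length 4, f^34 acts on it the same as f^2 (34 mod 4 = 2).
Stepping 2 places around the cycle: 3 → 6 → 5.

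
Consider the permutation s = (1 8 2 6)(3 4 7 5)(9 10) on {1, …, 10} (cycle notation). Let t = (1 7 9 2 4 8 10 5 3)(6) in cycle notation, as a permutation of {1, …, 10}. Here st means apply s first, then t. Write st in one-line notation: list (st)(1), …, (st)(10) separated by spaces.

(st)(x) = t(s(x)). Computing each image: t(s(1)) = t(8) = 10, t(s(2)) = t(6) = 6, t(s(3)) = t(4) = 8, t(s(4)) = t(7) = 9, t(s(5)) = t(3) = 1, t(s(6)) = t(1) = 7, t(s(7)) = t(5) = 3, t(s(8)) = t(2) = 4, t(s(9)) = t(10) = 5, t(s(10)) = t(9) = 2.
Hence st = [10 6 8 9 1 7 3 4 5 2].

10 6 8 9 1 7 3 4 5 2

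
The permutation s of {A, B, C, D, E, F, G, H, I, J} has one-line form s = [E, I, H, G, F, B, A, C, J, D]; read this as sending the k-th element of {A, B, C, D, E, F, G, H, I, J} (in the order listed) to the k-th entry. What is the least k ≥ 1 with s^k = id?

The disjoint-cycle form of s has cycle lengths 8, 2.
The order is lcm(8, 2) = 8.

8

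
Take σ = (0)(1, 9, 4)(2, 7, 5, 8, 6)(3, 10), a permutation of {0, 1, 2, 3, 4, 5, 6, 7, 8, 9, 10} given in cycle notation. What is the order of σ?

The cycle type of σ is (5, 3, 2, 1).
The order of σ is the least common multiple of its cycle lengths: lcm(5, 3, 2) = 30.

30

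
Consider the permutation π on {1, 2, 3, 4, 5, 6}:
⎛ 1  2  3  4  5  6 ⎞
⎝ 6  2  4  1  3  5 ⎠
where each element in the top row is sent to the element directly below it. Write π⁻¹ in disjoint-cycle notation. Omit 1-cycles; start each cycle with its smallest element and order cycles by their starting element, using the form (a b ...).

First write π in disjoint cycles: (1 6 5 3 4).
The inverse reverses every cycle; in canonical form, π⁻¹ = (1 4 3 5 6).

(1 4 3 5 6)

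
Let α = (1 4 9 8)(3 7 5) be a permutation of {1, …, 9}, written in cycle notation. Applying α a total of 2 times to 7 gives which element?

7 lies in the 3-cycle (3 7 5).
Advancing 2 steps from 7: 7 → 5 → 3.

3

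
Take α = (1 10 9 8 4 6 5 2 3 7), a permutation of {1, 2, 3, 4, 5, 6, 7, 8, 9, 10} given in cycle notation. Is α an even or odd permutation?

odd

The cycle lengths are 10.
A cycle of length ℓ contributes ℓ−1 transpositions, so α is a product of 9 transpositions — odd.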